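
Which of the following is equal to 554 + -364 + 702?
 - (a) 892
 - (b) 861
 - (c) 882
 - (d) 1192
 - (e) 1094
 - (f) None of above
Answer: a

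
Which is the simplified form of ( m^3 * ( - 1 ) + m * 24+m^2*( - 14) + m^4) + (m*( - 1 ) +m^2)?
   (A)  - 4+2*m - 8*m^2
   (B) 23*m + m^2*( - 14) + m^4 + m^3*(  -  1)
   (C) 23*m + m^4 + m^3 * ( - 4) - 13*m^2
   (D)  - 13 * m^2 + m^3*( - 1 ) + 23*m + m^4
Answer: D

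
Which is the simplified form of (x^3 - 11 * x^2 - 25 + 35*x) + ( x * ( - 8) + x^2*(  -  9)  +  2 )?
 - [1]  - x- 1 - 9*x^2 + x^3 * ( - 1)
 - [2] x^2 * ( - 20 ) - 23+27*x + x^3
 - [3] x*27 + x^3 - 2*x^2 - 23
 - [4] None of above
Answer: 2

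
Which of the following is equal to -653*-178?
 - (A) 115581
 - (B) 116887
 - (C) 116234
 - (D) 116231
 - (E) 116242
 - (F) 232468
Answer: C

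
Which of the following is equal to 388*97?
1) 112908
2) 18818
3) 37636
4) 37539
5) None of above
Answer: 3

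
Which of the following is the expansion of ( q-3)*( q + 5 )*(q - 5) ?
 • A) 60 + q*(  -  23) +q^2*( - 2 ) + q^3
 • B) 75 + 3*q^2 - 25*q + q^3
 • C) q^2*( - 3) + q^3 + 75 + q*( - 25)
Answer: C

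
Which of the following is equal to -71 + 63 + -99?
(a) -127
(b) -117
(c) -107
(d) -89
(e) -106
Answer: c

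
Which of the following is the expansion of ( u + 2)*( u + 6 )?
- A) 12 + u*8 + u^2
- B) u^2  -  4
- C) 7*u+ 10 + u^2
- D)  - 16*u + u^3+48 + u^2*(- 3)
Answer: A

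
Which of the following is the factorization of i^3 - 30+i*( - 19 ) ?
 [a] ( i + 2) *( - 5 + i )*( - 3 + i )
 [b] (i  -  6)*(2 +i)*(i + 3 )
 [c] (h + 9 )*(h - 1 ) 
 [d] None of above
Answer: d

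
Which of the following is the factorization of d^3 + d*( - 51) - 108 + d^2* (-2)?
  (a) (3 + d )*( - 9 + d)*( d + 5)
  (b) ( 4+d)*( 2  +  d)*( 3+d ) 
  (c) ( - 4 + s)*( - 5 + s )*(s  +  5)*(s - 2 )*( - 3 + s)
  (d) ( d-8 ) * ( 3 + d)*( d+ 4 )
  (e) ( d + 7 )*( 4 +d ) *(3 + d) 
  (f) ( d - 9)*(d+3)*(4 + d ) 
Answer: f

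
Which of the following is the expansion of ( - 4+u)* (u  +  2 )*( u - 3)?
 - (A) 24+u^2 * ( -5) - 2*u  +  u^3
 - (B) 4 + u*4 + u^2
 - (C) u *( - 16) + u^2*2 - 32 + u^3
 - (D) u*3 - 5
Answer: A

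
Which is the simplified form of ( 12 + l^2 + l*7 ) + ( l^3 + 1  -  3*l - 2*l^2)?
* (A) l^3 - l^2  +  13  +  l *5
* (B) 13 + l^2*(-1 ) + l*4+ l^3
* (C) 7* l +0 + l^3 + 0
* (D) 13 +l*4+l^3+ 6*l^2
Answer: B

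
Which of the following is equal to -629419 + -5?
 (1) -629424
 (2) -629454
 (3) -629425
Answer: 1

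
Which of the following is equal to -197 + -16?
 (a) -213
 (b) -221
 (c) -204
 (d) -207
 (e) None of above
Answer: a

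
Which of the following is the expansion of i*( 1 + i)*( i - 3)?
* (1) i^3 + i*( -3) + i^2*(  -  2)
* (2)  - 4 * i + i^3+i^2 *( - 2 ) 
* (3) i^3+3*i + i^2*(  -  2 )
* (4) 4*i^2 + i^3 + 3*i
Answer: 1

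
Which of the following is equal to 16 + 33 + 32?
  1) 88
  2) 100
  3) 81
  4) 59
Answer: 3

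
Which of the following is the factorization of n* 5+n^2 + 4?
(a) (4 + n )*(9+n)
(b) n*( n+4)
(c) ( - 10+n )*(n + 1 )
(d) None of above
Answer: d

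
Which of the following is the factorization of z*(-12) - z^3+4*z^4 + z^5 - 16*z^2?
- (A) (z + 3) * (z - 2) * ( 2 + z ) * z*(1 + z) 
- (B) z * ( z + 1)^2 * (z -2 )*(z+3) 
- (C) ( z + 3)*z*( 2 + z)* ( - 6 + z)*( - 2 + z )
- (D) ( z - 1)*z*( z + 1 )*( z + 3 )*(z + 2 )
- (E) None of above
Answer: A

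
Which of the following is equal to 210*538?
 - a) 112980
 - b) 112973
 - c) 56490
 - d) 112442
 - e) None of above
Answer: a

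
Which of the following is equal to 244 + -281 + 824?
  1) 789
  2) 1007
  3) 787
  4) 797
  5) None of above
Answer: 3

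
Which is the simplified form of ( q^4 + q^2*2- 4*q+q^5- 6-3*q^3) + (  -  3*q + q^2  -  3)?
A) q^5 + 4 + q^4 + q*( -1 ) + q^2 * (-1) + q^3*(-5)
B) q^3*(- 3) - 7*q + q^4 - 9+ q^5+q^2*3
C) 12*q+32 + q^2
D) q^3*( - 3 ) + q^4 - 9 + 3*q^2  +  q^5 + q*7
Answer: B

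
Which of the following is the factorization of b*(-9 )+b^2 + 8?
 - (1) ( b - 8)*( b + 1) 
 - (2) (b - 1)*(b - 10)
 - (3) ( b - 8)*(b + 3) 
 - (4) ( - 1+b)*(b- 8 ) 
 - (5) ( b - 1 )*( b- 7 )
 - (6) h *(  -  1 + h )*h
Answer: 4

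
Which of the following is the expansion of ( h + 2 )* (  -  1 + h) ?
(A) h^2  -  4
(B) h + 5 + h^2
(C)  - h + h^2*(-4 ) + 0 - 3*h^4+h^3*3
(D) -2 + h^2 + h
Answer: D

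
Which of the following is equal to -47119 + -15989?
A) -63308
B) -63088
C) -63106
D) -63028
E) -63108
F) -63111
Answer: E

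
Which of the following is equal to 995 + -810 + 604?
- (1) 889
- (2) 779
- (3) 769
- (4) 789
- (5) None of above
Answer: 4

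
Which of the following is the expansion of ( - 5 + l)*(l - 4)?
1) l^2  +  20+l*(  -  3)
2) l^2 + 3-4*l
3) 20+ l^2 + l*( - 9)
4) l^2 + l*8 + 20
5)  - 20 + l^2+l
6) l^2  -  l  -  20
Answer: 3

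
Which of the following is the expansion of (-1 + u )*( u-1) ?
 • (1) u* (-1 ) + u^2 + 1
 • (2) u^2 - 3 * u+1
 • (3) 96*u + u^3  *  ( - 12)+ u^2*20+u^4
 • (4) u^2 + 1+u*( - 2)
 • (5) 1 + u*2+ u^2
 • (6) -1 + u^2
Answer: 4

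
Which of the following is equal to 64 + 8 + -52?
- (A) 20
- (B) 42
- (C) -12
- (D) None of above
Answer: A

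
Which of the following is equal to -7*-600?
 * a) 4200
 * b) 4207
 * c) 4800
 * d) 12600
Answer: a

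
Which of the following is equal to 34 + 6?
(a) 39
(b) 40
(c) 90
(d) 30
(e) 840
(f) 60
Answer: b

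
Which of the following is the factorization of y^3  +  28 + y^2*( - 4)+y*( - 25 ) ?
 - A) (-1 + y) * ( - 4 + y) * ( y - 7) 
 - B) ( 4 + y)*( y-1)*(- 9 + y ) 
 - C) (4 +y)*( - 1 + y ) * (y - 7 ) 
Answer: C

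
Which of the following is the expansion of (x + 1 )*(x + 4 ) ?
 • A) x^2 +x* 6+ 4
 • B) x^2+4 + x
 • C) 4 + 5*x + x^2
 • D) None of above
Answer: C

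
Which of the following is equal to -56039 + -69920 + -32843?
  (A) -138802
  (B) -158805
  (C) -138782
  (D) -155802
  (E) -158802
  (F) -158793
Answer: E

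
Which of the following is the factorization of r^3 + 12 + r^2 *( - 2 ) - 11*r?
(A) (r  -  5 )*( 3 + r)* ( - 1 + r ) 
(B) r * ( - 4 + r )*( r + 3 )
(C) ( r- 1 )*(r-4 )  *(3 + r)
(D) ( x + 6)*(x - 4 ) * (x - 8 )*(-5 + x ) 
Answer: C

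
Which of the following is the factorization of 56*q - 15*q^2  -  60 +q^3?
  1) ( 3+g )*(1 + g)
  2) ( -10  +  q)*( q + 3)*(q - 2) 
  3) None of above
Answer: 3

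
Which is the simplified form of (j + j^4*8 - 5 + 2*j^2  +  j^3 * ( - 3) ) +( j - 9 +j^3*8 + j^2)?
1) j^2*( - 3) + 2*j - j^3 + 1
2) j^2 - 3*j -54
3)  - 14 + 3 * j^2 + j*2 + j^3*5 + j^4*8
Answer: 3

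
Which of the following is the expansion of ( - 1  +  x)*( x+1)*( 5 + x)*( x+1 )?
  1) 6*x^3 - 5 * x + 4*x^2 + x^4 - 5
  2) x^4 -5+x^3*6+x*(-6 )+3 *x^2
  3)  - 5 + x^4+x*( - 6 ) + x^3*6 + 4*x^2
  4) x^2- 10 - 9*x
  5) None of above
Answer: 3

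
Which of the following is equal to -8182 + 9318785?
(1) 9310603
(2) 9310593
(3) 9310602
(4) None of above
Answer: 1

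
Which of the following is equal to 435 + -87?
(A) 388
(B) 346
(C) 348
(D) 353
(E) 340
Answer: C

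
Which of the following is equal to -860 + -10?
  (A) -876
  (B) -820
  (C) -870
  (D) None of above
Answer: C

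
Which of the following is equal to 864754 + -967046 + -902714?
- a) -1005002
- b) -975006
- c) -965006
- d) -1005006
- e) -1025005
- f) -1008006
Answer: d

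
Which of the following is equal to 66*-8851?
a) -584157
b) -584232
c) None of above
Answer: c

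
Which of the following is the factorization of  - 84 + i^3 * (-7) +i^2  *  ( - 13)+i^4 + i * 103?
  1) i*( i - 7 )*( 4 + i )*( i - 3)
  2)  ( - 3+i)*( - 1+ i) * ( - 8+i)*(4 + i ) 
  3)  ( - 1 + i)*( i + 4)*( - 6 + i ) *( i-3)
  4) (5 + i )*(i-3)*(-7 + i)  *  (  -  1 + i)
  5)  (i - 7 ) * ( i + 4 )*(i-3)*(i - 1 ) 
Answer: 5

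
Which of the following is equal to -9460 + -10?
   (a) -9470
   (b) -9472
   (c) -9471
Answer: a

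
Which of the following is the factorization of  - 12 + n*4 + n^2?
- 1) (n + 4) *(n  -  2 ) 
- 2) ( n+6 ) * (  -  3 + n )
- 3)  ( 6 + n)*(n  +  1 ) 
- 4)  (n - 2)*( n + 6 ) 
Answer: 4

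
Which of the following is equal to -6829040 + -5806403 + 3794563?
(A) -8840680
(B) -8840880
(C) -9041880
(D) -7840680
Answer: B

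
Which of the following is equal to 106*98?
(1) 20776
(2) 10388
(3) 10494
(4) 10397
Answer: 2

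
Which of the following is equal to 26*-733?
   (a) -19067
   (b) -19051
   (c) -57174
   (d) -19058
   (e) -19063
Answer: d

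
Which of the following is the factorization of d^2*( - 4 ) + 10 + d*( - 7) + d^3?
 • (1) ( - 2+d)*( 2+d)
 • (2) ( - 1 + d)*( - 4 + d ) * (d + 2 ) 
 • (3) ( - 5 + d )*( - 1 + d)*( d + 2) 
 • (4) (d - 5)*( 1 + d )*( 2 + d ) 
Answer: 3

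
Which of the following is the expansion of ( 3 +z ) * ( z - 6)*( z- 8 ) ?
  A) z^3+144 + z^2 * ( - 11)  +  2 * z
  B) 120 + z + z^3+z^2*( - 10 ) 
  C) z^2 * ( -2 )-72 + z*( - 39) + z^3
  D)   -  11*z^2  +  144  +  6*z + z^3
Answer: D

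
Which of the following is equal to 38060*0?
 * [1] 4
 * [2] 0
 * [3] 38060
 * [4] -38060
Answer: 2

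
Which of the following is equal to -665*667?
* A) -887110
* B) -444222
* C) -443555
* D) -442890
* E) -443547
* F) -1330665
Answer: C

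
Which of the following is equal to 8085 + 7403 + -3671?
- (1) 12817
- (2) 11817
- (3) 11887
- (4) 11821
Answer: 2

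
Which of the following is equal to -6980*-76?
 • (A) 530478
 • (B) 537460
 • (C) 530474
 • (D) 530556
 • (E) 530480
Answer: E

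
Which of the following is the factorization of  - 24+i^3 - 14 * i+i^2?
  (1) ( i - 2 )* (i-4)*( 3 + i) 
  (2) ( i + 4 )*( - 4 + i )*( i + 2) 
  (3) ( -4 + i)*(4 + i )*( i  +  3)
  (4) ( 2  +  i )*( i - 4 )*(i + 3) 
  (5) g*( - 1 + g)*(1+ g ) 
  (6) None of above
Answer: 4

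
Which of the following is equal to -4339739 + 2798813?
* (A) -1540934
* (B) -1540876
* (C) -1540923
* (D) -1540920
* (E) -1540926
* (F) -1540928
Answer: E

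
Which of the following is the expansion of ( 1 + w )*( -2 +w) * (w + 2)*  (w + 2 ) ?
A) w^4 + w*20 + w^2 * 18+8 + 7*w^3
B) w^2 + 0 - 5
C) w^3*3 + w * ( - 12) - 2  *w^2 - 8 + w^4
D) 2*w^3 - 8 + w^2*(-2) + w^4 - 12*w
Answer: C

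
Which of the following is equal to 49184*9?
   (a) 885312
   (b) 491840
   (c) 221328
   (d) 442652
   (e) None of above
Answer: e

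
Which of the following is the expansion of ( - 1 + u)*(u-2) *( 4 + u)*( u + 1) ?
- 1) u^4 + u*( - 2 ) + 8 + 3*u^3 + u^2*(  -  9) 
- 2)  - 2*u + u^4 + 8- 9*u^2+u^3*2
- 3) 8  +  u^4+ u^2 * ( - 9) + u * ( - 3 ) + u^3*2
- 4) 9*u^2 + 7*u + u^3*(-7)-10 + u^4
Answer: 2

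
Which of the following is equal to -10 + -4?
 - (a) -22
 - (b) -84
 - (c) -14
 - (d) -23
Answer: c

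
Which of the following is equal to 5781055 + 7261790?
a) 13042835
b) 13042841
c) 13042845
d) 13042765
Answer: c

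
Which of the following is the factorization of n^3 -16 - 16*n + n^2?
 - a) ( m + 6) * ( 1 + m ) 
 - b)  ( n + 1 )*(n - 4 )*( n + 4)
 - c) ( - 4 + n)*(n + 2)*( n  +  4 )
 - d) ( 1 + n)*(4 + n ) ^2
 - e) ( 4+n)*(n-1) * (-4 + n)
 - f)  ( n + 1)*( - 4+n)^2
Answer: b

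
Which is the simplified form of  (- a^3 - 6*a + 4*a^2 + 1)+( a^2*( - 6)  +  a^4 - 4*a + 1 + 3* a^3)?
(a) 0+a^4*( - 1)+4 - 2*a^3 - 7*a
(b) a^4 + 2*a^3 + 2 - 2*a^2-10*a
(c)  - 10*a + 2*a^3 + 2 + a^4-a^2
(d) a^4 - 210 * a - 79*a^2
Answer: b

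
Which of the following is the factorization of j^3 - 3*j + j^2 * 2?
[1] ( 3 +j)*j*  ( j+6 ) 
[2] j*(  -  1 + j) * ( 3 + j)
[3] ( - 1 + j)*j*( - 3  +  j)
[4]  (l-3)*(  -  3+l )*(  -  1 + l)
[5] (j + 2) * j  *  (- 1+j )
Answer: 2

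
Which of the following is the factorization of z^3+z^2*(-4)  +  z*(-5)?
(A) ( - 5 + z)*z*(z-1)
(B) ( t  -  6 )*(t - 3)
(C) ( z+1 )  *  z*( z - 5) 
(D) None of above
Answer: C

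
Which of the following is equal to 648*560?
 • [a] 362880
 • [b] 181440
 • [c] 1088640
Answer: a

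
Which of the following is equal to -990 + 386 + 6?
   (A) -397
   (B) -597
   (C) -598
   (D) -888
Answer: C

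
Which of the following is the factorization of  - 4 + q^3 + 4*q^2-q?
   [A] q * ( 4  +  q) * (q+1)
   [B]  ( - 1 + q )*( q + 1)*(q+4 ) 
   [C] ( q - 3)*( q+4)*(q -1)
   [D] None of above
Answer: B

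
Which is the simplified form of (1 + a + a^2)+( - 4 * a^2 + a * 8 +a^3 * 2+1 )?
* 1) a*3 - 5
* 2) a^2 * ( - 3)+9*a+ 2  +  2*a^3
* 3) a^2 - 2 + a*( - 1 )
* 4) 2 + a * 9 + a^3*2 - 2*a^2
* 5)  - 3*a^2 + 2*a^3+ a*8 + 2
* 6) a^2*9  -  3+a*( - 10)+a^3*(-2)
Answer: 2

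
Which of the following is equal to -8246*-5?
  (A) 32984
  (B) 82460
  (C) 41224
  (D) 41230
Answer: D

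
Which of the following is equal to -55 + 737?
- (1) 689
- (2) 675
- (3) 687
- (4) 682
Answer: 4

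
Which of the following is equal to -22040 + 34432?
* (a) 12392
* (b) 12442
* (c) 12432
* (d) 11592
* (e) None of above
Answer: a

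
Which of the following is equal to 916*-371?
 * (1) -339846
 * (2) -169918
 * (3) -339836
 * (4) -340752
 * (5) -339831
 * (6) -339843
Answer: 3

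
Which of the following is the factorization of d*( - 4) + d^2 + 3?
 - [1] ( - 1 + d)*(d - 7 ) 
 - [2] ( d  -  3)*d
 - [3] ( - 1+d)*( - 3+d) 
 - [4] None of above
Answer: 3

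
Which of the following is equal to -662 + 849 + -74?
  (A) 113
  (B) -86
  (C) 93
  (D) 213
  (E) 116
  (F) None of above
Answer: A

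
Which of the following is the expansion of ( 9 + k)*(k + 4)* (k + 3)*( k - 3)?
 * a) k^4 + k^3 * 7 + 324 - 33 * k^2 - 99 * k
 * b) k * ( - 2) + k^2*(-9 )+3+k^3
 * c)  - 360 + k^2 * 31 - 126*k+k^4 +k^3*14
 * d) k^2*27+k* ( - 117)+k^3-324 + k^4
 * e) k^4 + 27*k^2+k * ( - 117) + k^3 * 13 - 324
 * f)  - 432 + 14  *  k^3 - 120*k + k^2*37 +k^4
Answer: e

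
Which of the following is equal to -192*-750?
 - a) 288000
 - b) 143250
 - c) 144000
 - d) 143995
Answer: c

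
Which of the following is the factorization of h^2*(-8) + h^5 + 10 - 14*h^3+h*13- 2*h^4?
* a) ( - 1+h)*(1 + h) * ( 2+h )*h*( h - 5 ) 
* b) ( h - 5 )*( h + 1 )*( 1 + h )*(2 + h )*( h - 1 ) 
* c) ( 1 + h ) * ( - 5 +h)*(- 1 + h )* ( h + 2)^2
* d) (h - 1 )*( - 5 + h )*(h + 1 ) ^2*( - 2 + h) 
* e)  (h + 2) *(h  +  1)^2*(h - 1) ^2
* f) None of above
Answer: b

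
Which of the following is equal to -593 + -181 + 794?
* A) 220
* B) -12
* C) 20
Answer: C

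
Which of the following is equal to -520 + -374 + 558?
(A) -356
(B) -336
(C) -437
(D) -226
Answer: B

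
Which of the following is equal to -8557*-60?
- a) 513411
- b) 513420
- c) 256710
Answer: b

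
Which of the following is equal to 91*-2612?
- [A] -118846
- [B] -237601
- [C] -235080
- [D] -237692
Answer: D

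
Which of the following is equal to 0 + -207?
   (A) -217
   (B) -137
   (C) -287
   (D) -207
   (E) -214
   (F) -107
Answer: D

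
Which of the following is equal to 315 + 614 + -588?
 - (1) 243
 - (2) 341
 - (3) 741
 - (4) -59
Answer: 2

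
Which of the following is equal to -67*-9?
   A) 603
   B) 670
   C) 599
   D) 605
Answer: A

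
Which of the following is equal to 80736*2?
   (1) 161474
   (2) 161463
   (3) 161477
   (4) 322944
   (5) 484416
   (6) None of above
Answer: 6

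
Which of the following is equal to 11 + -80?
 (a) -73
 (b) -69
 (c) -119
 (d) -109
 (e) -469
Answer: b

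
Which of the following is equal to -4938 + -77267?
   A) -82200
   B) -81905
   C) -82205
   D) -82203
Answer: C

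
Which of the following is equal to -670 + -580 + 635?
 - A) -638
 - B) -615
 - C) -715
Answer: B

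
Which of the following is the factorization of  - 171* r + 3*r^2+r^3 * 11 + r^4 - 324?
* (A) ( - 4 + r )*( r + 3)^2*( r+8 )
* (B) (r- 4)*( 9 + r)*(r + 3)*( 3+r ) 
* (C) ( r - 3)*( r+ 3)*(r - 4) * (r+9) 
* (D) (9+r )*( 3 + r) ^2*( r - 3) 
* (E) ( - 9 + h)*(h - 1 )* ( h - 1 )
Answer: B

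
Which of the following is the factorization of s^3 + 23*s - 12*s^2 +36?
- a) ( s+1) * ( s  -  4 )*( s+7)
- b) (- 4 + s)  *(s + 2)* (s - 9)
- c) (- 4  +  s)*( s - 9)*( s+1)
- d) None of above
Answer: c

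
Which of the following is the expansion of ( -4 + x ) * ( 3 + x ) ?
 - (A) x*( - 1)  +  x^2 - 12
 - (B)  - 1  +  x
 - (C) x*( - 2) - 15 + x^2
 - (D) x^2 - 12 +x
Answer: A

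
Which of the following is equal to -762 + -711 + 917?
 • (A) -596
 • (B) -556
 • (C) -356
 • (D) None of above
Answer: B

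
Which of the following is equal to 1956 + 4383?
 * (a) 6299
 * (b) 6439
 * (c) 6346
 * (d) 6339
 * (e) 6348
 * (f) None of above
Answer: d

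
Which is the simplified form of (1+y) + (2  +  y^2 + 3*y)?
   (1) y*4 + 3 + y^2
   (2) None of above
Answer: 1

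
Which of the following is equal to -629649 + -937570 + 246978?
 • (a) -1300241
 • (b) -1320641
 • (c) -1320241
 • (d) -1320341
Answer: c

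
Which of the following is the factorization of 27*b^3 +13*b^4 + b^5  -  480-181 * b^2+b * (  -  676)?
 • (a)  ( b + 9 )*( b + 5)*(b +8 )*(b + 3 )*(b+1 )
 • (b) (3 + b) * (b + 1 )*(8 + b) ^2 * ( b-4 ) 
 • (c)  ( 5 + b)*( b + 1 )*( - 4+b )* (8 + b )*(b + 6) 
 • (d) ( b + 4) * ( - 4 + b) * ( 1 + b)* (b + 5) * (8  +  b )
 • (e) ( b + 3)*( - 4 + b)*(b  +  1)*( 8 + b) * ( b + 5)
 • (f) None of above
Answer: e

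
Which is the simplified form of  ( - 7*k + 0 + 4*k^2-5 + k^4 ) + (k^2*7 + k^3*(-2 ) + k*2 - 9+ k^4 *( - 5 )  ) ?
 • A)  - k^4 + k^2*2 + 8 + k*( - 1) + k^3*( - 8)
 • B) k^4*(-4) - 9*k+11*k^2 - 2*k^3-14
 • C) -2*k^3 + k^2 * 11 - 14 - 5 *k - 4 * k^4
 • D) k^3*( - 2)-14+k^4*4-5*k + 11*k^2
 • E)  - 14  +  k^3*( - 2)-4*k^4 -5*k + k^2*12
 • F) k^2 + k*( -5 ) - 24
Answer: C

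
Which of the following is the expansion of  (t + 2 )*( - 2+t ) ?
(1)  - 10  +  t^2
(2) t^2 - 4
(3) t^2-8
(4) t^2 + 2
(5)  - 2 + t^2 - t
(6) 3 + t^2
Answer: 2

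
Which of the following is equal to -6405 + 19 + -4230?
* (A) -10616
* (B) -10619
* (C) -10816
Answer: A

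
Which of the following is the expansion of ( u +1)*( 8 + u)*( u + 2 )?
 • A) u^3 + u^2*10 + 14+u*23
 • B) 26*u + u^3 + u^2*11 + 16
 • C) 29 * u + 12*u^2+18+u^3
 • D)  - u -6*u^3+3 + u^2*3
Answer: B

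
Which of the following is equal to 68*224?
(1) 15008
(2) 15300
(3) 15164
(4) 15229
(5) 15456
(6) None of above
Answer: 6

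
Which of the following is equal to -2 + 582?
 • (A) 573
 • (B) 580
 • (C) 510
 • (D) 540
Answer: B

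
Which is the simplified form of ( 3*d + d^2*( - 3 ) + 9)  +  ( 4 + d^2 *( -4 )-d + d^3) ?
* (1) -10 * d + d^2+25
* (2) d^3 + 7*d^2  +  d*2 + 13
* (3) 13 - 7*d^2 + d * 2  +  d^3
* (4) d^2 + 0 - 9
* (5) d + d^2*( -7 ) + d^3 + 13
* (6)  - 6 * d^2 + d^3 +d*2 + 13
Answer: 3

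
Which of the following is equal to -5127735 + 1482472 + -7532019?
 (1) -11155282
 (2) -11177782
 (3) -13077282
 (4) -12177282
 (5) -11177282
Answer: 5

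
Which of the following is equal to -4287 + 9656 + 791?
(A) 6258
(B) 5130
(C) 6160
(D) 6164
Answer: C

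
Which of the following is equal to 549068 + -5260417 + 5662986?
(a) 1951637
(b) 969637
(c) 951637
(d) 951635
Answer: c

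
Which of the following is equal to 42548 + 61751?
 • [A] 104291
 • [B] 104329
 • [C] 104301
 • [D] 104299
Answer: D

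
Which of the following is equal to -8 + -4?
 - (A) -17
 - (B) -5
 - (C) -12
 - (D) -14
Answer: C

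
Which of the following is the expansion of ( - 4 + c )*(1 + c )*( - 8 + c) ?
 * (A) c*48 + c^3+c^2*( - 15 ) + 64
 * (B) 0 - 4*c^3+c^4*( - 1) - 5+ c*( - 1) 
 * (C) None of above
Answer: C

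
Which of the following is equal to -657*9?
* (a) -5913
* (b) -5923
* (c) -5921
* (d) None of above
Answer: a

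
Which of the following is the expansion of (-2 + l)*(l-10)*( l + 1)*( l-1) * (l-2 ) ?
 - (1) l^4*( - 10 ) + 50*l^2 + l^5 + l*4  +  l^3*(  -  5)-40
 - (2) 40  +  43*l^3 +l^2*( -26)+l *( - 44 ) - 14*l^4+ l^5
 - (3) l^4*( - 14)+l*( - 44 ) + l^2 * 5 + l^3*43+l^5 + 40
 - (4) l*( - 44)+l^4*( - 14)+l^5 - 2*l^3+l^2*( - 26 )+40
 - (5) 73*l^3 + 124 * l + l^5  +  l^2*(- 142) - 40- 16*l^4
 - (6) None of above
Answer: 2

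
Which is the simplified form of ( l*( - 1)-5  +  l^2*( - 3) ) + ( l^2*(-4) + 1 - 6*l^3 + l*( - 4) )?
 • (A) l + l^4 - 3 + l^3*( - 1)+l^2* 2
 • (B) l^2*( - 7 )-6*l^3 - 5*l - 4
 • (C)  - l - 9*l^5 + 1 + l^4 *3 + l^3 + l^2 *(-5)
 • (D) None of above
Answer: B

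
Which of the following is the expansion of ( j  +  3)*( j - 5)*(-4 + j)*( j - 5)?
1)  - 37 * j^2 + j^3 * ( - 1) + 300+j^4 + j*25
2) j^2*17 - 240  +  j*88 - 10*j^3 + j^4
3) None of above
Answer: 3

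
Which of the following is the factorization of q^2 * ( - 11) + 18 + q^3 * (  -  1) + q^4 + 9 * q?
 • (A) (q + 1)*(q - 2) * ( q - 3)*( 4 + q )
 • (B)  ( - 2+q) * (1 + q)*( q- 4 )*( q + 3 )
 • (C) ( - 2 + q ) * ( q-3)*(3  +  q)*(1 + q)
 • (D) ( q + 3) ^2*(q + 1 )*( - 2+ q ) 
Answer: C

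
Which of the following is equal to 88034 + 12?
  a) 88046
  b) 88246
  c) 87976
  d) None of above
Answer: a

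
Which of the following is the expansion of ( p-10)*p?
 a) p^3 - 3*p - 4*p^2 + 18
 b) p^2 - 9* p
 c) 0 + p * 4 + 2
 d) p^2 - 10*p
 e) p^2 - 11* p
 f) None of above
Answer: d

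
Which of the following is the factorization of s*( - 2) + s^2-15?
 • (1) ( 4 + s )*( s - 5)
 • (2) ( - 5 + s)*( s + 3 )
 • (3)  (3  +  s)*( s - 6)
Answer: 2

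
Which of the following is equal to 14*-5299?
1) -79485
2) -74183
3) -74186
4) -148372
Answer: 3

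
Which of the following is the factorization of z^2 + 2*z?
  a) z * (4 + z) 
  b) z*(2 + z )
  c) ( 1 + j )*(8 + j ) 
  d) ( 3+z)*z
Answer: b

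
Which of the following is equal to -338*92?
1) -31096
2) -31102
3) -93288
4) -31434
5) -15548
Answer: 1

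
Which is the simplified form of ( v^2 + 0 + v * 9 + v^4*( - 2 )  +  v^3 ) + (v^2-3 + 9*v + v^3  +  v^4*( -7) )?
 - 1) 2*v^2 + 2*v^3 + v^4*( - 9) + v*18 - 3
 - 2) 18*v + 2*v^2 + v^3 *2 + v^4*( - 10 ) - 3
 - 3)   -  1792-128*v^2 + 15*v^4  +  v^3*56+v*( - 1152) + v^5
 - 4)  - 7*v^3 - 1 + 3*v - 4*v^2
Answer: 1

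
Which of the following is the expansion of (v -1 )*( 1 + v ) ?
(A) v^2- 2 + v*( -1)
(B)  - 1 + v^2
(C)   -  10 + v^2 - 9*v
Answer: B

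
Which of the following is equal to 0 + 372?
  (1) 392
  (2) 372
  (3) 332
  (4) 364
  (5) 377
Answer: 2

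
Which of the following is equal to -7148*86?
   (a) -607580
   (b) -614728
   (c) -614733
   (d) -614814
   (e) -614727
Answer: b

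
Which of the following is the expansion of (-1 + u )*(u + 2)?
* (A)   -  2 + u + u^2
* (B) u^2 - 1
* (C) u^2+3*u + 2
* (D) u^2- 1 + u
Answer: A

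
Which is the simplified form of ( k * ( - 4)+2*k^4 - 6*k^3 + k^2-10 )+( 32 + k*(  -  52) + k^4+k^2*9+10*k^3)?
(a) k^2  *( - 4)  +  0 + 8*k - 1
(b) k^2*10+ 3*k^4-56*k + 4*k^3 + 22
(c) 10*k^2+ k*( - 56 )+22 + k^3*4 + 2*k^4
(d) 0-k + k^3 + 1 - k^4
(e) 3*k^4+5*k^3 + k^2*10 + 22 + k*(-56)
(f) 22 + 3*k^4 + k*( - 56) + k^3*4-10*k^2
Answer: b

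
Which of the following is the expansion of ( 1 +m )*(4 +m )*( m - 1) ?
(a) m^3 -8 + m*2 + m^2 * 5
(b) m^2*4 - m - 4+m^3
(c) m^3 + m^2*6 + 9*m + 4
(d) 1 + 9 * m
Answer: b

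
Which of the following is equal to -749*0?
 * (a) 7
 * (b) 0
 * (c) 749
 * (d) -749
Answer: b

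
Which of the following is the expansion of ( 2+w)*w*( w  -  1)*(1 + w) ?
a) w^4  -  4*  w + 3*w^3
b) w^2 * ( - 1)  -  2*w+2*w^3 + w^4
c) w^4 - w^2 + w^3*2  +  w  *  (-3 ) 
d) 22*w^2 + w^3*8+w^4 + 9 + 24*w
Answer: b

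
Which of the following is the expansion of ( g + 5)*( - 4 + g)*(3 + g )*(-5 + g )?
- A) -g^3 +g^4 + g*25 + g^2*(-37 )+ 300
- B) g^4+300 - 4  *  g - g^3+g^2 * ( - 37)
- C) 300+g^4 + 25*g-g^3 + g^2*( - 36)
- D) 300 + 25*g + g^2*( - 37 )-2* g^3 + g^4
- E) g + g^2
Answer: A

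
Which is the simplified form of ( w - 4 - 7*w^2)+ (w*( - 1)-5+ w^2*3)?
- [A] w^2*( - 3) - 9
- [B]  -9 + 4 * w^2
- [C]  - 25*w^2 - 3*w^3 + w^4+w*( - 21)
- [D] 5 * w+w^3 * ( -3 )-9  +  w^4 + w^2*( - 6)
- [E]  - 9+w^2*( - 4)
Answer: E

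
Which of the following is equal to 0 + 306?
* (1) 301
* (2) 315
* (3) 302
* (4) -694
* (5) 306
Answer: 5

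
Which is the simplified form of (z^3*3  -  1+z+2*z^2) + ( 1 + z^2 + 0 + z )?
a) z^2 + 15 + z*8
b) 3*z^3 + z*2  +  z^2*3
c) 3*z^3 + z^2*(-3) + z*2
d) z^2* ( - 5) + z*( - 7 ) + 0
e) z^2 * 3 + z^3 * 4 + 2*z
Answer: b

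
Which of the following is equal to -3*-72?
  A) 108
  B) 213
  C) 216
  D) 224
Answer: C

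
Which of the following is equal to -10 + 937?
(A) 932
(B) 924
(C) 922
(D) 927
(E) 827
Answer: D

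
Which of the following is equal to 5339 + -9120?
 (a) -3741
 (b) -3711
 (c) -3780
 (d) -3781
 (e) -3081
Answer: d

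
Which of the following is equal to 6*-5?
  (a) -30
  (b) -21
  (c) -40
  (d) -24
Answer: a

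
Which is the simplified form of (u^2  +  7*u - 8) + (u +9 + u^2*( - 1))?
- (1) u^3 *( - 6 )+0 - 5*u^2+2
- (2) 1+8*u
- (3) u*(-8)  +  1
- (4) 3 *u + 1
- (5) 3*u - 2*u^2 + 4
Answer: 2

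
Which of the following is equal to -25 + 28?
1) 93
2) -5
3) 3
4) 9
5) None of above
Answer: 3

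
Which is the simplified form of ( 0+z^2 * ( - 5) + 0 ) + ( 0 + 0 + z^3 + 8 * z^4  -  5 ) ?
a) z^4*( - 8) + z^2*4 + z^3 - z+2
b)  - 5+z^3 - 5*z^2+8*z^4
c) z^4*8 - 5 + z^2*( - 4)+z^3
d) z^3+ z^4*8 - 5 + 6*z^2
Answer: b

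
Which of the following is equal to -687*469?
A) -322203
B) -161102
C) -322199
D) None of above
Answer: A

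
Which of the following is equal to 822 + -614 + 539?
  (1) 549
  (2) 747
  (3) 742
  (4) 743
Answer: 2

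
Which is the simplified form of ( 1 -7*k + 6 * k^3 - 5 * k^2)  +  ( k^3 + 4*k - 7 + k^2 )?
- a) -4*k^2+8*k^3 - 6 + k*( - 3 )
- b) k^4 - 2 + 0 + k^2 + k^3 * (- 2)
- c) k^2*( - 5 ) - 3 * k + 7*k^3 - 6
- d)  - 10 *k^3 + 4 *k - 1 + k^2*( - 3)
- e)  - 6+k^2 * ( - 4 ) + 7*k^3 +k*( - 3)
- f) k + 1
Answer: e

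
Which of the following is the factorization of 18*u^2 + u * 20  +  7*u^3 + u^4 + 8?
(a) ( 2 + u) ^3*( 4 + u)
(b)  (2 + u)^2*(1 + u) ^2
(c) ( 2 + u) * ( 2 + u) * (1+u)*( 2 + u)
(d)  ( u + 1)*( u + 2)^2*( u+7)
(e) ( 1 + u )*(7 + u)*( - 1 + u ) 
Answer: c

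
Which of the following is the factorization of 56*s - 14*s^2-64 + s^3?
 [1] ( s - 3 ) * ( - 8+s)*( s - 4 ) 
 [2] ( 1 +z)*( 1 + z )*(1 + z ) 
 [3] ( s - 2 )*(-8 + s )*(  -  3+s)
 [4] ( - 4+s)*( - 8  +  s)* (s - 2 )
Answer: 4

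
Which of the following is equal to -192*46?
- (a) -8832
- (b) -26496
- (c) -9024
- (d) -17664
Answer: a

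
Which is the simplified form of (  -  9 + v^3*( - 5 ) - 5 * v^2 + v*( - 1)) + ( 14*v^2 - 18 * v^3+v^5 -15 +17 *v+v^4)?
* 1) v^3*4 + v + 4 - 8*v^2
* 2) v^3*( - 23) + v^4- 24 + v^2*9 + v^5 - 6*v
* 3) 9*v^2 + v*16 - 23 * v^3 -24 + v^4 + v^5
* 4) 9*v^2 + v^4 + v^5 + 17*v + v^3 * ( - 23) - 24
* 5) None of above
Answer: 3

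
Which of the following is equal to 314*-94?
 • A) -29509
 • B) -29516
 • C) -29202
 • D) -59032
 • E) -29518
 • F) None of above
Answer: B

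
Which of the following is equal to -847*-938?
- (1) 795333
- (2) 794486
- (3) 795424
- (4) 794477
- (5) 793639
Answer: 2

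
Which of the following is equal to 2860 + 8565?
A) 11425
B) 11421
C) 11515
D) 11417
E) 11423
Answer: A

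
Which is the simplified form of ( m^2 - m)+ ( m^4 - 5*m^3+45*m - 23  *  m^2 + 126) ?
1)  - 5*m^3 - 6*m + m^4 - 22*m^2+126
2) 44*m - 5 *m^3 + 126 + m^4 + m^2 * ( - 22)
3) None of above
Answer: 2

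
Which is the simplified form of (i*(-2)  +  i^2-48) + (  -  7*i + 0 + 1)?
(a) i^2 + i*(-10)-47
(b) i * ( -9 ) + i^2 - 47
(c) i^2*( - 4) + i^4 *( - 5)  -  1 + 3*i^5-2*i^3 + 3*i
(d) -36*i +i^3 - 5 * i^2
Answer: b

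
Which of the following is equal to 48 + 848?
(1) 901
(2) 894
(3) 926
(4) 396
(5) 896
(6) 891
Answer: 5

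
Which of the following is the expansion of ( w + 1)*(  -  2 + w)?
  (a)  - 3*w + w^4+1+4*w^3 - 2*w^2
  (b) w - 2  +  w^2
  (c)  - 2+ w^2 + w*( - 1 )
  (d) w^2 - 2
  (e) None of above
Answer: c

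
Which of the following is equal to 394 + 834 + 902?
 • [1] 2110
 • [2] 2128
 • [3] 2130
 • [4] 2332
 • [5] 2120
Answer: 3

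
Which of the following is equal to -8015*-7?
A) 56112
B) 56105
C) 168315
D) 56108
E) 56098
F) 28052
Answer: B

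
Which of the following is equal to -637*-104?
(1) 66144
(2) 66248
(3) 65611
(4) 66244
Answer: 2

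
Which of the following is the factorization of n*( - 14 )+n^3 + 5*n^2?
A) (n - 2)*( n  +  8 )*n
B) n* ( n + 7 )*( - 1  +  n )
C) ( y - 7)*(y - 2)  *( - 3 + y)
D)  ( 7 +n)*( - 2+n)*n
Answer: D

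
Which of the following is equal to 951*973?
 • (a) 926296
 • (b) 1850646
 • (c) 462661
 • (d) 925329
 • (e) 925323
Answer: e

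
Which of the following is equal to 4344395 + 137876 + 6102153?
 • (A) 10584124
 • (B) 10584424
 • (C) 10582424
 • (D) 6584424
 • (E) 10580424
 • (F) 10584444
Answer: B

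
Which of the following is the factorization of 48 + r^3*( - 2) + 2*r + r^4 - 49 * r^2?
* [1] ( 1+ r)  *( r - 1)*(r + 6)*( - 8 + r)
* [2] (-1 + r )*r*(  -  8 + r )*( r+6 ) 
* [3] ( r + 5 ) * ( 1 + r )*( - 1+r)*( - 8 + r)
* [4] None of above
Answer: 1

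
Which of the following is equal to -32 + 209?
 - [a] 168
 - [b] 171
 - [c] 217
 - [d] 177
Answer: d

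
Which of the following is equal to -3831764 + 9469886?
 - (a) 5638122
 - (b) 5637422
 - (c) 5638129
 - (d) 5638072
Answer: a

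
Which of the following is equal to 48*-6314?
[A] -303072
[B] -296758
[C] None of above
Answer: A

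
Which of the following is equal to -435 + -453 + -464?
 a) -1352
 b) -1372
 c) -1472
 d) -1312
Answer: a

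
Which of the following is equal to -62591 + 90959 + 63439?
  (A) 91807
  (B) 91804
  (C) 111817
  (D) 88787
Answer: A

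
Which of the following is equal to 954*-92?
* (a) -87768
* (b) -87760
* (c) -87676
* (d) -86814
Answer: a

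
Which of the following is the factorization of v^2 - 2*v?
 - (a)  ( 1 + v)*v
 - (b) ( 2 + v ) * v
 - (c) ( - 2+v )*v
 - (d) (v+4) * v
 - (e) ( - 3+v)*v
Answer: c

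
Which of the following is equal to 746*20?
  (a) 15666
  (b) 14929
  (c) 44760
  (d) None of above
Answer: d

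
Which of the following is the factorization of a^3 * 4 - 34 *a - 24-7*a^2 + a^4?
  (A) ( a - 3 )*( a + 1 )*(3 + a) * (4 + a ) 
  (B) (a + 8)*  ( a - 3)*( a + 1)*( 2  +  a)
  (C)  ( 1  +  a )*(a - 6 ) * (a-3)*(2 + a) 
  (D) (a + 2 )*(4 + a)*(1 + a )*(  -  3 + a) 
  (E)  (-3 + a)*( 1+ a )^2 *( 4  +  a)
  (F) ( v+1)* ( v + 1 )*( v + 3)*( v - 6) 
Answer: D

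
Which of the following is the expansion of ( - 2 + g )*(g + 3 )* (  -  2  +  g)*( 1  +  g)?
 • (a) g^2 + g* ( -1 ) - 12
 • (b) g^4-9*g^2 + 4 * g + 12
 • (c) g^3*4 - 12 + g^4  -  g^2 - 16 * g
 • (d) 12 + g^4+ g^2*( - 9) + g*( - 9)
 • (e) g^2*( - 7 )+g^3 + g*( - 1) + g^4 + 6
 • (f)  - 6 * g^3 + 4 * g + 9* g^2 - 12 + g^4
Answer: b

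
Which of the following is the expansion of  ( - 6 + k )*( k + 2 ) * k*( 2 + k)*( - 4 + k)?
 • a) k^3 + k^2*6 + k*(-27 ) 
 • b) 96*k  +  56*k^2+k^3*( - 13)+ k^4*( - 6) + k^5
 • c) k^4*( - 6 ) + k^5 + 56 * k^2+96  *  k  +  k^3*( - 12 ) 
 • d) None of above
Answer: c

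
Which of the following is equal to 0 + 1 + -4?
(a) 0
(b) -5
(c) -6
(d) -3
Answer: d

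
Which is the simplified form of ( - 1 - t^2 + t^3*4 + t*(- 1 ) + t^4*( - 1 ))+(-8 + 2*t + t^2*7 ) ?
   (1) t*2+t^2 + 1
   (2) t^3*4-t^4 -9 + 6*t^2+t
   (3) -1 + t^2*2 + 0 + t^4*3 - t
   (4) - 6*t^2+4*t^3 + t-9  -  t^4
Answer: 2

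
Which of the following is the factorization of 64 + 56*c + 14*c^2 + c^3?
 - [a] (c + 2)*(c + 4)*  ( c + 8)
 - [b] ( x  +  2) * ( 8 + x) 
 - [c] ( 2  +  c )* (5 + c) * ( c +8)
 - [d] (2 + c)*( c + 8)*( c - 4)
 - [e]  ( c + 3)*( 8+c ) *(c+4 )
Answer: a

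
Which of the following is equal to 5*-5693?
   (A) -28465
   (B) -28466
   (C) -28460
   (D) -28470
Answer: A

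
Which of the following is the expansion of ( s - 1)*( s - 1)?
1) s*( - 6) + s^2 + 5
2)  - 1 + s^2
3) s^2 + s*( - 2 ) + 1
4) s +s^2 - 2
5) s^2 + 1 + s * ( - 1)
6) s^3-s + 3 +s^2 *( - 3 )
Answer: 3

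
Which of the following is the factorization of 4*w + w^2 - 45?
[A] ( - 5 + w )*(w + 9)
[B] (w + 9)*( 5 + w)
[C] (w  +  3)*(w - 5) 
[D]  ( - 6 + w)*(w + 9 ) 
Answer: A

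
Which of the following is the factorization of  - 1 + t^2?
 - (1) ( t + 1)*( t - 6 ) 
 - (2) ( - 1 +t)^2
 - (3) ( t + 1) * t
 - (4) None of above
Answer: 4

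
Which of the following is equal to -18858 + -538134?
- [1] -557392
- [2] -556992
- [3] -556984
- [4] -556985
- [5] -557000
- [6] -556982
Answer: 2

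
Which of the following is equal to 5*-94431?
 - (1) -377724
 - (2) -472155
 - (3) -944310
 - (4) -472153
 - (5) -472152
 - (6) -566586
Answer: 2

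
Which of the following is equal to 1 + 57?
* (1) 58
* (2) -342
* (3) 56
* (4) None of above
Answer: 1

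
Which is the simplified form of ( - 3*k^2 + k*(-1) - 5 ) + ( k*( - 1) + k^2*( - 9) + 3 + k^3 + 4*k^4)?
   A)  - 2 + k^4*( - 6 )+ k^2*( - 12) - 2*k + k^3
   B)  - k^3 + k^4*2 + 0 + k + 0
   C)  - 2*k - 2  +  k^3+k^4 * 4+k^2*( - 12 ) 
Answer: C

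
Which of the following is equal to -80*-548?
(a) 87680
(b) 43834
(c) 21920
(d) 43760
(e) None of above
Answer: e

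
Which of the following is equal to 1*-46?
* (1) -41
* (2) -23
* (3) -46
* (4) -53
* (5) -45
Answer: 3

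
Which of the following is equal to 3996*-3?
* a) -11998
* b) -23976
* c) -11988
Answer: c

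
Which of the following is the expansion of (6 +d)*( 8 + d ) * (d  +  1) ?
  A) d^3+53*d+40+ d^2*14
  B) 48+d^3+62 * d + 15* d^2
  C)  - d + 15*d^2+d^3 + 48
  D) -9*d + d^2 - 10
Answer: B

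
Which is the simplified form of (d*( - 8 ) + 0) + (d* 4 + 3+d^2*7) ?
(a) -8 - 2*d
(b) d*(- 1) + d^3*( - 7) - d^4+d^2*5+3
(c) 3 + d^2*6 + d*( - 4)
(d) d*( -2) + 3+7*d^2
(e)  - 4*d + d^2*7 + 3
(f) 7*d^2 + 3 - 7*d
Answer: e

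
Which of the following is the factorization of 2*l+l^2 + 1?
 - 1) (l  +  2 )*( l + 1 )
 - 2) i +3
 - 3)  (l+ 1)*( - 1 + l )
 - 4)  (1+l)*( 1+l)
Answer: 4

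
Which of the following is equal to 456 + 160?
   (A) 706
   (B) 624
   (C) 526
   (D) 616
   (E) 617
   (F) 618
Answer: D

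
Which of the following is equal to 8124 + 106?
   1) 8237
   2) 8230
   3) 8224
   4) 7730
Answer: 2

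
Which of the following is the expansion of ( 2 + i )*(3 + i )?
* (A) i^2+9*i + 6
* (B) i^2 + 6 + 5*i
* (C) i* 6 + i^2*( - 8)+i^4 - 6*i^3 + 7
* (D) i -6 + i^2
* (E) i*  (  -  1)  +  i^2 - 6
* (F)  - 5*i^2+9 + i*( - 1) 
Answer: B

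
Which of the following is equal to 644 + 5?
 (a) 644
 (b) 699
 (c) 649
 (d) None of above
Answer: c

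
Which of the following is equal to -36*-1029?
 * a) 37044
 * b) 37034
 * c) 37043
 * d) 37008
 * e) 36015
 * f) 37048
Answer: a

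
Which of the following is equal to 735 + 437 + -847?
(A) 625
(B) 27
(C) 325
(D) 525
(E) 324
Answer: C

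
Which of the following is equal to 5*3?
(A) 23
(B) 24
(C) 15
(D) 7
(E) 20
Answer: C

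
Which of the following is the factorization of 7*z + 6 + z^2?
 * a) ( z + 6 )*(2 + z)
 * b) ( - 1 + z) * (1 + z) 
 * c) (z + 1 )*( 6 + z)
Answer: c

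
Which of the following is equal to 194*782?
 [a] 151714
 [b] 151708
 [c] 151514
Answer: b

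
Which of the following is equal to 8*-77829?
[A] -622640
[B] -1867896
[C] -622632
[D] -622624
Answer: C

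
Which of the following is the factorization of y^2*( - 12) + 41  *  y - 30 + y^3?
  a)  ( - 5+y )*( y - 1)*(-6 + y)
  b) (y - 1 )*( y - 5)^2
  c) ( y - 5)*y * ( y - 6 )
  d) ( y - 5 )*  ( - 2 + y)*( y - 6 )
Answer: a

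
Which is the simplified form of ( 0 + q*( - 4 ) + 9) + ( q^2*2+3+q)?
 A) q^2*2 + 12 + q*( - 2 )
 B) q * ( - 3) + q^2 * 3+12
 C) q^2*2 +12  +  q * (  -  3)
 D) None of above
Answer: C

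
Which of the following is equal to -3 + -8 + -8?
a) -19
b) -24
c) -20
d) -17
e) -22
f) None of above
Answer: a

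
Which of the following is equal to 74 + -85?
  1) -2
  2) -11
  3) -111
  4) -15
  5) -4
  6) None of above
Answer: 2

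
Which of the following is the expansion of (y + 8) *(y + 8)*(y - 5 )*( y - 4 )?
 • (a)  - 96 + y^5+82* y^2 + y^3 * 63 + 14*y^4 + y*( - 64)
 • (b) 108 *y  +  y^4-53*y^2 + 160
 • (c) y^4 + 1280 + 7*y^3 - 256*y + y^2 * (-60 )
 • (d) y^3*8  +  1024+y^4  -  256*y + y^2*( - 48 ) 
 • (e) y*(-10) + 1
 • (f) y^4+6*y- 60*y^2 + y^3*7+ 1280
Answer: c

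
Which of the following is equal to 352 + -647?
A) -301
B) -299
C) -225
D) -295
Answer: D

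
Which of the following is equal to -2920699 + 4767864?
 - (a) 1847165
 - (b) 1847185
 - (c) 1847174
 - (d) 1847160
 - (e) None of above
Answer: a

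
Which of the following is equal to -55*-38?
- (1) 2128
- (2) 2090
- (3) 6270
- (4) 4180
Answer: 2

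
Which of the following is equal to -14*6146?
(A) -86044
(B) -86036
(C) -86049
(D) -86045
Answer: A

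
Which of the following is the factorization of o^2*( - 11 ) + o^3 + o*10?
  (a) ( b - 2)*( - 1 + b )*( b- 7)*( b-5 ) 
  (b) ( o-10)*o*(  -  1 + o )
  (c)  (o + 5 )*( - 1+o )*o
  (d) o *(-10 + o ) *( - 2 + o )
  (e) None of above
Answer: b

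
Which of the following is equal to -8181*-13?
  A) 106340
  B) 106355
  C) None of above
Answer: C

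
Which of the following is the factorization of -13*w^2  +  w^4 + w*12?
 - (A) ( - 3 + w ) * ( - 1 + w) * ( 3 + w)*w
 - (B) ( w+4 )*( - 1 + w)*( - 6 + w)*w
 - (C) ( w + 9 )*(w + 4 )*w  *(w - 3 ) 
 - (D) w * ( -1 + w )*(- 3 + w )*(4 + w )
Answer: D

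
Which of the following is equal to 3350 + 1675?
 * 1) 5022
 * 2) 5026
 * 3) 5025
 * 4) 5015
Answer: 3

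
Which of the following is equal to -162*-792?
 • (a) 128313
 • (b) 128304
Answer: b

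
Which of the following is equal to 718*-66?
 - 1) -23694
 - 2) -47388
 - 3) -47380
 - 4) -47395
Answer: 2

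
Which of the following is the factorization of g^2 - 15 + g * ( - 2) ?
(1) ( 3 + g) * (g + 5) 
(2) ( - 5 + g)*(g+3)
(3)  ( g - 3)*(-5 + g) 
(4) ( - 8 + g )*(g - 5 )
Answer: 2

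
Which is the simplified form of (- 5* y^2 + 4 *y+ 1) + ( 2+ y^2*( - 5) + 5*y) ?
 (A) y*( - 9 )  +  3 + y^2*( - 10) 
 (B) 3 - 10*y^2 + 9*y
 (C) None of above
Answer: B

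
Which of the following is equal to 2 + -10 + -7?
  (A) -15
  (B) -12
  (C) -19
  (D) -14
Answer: A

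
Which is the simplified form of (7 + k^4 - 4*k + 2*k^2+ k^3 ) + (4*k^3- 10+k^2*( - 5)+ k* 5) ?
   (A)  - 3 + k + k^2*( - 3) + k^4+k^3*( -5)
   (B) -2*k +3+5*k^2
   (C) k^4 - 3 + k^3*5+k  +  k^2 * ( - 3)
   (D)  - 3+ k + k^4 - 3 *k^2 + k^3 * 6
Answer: C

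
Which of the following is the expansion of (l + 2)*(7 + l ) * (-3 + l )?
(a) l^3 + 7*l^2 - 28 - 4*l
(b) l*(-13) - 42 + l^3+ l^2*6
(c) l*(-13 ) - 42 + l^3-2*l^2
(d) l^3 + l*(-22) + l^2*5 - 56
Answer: b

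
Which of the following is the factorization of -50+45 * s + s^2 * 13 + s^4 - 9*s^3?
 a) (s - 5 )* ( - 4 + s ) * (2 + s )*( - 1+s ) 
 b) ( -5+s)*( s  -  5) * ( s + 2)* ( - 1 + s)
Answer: b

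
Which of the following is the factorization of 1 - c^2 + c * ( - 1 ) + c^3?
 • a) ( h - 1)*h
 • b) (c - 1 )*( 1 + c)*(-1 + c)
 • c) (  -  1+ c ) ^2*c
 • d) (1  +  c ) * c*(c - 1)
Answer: b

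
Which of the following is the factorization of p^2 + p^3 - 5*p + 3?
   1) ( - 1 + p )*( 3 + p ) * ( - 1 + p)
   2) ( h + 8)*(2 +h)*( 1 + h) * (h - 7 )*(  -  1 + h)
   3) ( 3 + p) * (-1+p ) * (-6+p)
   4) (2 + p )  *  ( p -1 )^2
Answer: 1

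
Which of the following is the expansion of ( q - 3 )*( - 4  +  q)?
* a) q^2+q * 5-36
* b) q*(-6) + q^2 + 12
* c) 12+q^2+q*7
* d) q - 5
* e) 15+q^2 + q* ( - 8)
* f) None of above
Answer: f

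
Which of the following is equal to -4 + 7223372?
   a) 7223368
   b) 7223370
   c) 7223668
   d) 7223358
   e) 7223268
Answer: a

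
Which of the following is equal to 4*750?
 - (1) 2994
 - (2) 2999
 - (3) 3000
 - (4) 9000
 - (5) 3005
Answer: 3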